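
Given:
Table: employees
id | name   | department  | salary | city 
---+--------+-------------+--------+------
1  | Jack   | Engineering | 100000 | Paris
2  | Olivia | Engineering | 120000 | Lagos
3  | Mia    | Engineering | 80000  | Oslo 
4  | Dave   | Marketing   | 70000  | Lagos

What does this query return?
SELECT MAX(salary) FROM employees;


Salaries: 100000, 120000, 80000, 70000
MAX = 120000

120000


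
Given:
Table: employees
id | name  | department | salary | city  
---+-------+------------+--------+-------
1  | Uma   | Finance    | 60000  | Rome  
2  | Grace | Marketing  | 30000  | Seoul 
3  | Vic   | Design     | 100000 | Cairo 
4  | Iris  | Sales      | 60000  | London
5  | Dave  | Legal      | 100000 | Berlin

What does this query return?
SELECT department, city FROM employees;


Projecting columns: department, city

5 rows:
Finance, Rome
Marketing, Seoul
Design, Cairo
Sales, London
Legal, Berlin


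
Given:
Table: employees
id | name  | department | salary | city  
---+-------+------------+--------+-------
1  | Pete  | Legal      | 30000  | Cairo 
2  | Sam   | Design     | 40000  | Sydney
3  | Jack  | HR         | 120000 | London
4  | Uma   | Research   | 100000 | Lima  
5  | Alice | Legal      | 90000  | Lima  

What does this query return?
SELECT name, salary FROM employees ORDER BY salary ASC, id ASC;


Sorting by salary ASC, then id ASC for ties

5 rows:
Pete, 30000
Sam, 40000
Alice, 90000
Uma, 100000
Jack, 120000


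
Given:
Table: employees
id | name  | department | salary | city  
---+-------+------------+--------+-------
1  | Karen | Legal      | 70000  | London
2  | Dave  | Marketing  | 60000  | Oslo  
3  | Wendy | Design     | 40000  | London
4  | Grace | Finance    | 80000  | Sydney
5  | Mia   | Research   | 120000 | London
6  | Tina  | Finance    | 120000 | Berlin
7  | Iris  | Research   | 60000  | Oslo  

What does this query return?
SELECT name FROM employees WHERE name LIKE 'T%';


LIKE 'T%' matches names starting with 'T'
Matching: 1

1 rows:
Tina


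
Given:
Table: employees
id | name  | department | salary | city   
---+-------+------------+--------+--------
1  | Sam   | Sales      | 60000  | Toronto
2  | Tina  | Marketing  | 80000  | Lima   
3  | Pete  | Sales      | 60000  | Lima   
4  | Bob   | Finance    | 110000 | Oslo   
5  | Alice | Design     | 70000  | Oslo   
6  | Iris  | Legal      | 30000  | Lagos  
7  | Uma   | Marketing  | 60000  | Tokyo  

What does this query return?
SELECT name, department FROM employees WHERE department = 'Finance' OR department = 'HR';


Filtering: department = 'Finance' OR 'HR'
Matching: 1 rows

1 rows:
Bob, Finance


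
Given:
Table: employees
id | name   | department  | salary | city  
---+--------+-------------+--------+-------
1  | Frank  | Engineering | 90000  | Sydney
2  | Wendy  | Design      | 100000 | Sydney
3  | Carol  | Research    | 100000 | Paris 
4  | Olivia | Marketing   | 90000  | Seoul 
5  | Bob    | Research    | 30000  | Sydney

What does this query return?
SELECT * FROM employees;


SELECT * returns all 5 rows with all columns

5 rows:
1, Frank, Engineering, 90000, Sydney
2, Wendy, Design, 100000, Sydney
3, Carol, Research, 100000, Paris
4, Olivia, Marketing, 90000, Seoul
5, Bob, Research, 30000, Sydney


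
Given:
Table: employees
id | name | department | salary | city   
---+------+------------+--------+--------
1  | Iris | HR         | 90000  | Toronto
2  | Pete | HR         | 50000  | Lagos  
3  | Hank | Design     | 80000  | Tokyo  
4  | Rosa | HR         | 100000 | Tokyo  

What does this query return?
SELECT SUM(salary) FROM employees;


SUM(salary) = 90000 + 50000 + 80000 + 100000 = 320000

320000


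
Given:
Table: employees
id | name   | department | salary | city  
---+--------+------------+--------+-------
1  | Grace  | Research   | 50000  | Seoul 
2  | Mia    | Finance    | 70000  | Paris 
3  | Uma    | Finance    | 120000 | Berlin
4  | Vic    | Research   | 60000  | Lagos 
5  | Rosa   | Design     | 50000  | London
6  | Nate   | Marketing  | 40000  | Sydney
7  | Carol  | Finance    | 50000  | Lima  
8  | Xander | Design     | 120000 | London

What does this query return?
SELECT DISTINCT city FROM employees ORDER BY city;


All 'city' values (row order): Seoul, Paris, Berlin, Lagos, London, Sydney, Lima, London
Removing duplicates leaves 7 unique value(s).

7 values:
Berlin
Lagos
Lima
London
Paris
Seoul
Sydney


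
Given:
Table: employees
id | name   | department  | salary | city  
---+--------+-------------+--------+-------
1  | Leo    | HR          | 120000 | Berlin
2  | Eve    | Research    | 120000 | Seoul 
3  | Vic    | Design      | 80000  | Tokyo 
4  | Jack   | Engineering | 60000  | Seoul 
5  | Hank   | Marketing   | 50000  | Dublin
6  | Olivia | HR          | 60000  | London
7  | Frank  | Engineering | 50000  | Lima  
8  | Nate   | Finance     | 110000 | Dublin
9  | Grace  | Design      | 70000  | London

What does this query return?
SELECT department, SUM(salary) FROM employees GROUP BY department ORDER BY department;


Summing salary within each department:
  Design: 80000 + 70000 = 150000
  Engineering: 60000 + 50000 = 110000
  Finance: 110000 = 110000
  HR: 120000 + 60000 = 180000
  Marketing: 50000 = 50000
  Research: 120000 = 120000


6 groups:
Design, 150000
Engineering, 110000
Finance, 110000
HR, 180000
Marketing, 50000
Research, 120000


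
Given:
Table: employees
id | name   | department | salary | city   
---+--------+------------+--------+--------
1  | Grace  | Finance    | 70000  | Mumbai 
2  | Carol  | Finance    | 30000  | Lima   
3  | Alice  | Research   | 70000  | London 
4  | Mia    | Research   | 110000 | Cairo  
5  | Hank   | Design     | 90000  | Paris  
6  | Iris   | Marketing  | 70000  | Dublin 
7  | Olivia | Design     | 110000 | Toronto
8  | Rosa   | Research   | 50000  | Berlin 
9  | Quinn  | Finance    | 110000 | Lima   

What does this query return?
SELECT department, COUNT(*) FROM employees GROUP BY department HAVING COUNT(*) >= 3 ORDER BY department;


Groups with count >= 3:
  Finance: 3 -> PASS
  Research: 3 -> PASS
  Design: 2 -> filtered out
  Marketing: 1 -> filtered out


2 groups:
Finance, 3
Research, 3


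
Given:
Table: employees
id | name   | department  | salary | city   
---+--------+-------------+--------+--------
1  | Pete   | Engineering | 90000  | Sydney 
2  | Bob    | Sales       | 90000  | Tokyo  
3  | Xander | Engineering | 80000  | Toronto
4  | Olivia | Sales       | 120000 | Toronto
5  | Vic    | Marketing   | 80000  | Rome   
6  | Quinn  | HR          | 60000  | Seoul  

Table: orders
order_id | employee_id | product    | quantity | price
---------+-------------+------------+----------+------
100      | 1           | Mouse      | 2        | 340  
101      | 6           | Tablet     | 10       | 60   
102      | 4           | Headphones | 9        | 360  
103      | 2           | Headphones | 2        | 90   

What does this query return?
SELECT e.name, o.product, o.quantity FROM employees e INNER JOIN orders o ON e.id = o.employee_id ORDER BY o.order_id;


Joining employees.id = orders.employee_id:
  employee Pete (id=1) -> order Mouse
  employee Quinn (id=6) -> order Tablet
  employee Olivia (id=4) -> order Headphones
  employee Bob (id=2) -> order Headphones


4 rows:
Pete, Mouse, 2
Quinn, Tablet, 10
Olivia, Headphones, 9
Bob, Headphones, 2


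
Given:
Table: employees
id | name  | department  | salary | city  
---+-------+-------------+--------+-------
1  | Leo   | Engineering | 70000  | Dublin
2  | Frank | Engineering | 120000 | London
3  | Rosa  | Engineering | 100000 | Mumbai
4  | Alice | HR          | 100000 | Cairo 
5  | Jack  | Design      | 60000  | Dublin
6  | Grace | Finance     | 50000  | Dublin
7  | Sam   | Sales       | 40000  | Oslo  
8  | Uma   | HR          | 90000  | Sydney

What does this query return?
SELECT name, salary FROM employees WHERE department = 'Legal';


Filtering: department = 'Legal'
Matching rows: 0

Empty result set (0 rows)


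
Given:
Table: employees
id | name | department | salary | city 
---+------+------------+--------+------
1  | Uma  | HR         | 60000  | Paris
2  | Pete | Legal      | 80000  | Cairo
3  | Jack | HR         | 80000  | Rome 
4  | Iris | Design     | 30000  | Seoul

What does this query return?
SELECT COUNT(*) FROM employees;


COUNT(*) counts all rows

4


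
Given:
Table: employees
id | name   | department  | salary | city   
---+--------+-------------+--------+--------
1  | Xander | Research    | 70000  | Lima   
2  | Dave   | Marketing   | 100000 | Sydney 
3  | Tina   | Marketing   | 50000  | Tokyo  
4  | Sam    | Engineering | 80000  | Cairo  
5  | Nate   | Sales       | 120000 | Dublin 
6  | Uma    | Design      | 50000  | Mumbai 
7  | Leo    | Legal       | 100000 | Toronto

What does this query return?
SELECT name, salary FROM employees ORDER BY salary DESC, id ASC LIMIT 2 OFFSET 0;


Sort by salary DESC (id ASC tiebreak), then skip 0 and take 2
Rows 1 through 2

2 rows:
Nate, 120000
Dave, 100000


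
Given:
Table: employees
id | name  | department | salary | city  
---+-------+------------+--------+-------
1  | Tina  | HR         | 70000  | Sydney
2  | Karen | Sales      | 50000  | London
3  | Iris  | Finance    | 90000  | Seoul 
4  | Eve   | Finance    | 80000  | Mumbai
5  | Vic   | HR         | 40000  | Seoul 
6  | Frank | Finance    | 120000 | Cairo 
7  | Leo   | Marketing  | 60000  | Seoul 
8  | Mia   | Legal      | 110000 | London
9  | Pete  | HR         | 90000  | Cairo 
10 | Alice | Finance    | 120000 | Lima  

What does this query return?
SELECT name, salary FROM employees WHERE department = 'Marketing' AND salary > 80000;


Filtering: department = 'Marketing' AND salary > 80000
Matching: 0 rows

Empty result set (0 rows)


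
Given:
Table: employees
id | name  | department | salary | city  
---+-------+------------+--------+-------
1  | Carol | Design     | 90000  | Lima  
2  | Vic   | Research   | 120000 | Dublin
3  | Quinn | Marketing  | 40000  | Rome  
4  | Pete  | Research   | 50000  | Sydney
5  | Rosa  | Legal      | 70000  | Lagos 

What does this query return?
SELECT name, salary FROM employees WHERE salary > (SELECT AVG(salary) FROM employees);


Subquery: AVG(salary) = 74000.0
Filtering: salary > 74000.0
  Carol (90000) -> MATCH
  Vic (120000) -> MATCH


2 rows:
Carol, 90000
Vic, 120000


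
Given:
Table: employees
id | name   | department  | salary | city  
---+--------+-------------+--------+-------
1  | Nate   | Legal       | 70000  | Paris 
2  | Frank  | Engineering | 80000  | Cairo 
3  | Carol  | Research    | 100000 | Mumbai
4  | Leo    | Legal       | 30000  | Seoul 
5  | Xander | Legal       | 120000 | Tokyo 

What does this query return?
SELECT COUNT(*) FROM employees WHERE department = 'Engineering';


Counting rows where department = 'Engineering'
  Frank -> MATCH


1


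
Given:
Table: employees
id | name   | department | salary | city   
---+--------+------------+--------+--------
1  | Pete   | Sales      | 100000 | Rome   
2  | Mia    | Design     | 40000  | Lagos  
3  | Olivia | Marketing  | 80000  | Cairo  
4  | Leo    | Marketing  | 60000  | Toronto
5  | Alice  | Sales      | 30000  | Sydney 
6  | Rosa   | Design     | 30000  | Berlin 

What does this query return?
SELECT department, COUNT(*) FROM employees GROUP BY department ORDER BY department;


Assigning each row to its department group:
  Pete -> Sales
  Mia -> Design
  Olivia -> Marketing
  Leo -> Marketing
  Alice -> Sales
  Rosa -> Design


3 groups:
Design, 2
Marketing, 2
Sales, 2


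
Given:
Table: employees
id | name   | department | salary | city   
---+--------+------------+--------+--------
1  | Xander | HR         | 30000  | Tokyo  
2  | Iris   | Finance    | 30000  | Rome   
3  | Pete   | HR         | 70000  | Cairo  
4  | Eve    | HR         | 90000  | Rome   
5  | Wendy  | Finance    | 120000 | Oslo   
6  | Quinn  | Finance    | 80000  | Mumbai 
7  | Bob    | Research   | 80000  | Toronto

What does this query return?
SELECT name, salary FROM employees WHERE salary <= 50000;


Filtering: salary <= 50000
Matching: 2 rows

2 rows:
Xander, 30000
Iris, 30000


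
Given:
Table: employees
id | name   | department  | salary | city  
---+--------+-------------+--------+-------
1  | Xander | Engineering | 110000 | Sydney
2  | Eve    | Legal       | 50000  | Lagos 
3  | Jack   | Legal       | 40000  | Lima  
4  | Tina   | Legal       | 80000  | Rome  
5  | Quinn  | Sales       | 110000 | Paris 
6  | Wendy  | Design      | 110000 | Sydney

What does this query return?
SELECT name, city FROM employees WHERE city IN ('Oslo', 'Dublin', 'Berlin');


Filtering: city IN ('Oslo', 'Dublin', 'Berlin')
Matching: 0 rows

Empty result set (0 rows)


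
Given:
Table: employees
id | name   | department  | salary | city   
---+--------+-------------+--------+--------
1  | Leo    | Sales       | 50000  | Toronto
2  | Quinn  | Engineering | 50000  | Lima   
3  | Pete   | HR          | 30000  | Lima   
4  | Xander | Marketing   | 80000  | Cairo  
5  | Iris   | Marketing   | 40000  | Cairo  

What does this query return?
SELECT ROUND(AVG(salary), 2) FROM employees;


SUM(salary) = 250000
COUNT = 5
ROUND(AVG, 2) = ROUND(250000 / 5, 2) = 50000.0

50000.0


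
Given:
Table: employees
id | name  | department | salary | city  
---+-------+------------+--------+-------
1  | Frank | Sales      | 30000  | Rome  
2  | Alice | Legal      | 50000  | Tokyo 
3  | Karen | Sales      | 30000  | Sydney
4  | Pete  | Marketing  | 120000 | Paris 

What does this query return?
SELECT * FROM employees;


SELECT * returns all 4 rows with all columns

4 rows:
1, Frank, Sales, 30000, Rome
2, Alice, Legal, 50000, Tokyo
3, Karen, Sales, 30000, Sydney
4, Pete, Marketing, 120000, Paris


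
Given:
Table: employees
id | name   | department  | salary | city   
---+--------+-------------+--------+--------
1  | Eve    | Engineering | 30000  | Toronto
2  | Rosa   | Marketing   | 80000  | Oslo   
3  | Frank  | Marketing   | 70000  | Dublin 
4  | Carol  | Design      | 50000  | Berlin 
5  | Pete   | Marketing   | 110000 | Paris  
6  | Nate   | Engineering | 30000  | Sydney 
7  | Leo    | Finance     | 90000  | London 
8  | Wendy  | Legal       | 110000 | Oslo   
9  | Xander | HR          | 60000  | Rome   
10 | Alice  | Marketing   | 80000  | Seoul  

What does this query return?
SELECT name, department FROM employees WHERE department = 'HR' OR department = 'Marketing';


Filtering: department = 'HR' OR 'Marketing'
Matching: 5 rows

5 rows:
Rosa, Marketing
Frank, Marketing
Pete, Marketing
Xander, HR
Alice, Marketing


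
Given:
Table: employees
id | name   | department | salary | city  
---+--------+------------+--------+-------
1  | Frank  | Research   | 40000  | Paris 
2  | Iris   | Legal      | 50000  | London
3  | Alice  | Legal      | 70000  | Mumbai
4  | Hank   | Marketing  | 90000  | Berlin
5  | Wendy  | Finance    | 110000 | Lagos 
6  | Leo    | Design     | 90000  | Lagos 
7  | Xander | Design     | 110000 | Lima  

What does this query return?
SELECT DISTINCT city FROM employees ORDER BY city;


All 'city' values (row order): Paris, London, Mumbai, Berlin, Lagos, Lagos, Lima
Removing duplicates leaves 6 unique value(s).

6 values:
Berlin
Lagos
Lima
London
Mumbai
Paris


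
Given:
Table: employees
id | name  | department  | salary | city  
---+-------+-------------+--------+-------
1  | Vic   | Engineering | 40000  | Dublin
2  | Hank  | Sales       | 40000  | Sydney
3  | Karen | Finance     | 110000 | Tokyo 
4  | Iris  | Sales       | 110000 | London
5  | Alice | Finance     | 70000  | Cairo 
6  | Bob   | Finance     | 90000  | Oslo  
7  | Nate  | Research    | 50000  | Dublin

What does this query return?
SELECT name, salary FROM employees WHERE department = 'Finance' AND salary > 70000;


Filtering: department = 'Finance' AND salary > 70000
Matching: 2 rows

2 rows:
Karen, 110000
Bob, 90000


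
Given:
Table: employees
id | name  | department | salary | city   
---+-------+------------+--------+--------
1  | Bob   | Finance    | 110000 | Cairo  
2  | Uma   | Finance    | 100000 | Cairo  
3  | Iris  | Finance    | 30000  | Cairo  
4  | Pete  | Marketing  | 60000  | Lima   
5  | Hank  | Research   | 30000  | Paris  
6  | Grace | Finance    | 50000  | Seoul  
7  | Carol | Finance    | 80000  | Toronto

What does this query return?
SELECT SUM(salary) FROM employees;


SUM(salary) = 110000 + 100000 + 30000 + 60000 + 30000 + 50000 + 80000 = 460000

460000


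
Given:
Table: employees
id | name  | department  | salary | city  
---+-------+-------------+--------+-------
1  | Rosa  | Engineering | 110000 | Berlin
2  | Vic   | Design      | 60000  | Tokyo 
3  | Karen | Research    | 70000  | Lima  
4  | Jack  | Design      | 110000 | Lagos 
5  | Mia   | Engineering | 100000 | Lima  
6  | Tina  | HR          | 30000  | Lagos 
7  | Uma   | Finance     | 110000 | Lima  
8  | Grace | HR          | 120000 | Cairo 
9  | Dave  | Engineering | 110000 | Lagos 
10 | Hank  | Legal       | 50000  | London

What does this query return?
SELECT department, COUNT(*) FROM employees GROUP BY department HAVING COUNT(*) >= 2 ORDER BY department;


Groups with count >= 2:
  Design: 2 -> PASS
  Engineering: 3 -> PASS
  HR: 2 -> PASS
  Finance: 1 -> filtered out
  Legal: 1 -> filtered out
  Research: 1 -> filtered out


3 groups:
Design, 2
Engineering, 3
HR, 2


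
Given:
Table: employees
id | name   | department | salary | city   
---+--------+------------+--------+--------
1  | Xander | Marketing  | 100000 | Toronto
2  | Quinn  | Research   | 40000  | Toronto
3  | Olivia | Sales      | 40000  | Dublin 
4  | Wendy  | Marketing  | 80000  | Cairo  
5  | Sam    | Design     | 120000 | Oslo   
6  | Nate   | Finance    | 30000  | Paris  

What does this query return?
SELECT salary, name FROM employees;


Projecting columns: salary, name

6 rows:
100000, Xander
40000, Quinn
40000, Olivia
80000, Wendy
120000, Sam
30000, Nate


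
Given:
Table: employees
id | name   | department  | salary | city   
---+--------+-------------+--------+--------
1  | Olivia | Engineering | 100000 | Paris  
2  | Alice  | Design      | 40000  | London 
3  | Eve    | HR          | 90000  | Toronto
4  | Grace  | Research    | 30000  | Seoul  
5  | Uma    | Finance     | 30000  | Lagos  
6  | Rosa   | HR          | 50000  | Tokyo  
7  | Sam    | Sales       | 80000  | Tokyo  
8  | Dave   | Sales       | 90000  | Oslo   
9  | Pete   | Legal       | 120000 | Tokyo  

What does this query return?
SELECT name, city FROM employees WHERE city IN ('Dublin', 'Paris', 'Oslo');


Filtering: city IN ('Dublin', 'Paris', 'Oslo')
Matching: 2 rows

2 rows:
Olivia, Paris
Dave, Oslo


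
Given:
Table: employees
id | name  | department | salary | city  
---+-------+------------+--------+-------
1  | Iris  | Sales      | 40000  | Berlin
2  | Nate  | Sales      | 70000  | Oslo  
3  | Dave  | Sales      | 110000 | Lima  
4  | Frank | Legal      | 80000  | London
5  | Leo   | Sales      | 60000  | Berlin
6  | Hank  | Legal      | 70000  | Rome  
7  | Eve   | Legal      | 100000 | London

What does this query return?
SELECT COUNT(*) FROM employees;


COUNT(*) counts all rows

7


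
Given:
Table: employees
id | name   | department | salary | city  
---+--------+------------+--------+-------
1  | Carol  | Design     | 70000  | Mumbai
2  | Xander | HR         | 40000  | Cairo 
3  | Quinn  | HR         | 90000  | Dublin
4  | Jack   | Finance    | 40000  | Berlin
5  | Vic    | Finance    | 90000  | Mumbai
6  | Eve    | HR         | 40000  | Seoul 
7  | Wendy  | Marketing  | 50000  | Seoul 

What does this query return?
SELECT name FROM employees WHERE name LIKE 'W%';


LIKE 'W%' matches names starting with 'W'
Matching: 1

1 rows:
Wendy


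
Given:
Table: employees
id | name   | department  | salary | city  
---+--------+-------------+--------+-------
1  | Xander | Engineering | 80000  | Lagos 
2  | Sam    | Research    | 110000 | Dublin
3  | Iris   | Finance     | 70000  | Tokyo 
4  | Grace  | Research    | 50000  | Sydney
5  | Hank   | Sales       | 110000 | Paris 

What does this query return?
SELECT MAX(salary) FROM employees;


Salaries: 80000, 110000, 70000, 50000, 110000
MAX = 110000

110000


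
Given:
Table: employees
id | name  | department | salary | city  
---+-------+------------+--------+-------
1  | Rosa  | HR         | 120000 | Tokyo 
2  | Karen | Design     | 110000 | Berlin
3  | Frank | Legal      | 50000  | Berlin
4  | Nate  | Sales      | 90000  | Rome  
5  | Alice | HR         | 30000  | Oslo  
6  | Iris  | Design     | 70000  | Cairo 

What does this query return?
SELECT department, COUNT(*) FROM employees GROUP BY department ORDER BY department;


Assigning each row to its department group:
  Rosa -> HR
  Karen -> Design
  Frank -> Legal
  Nate -> Sales
  Alice -> HR
  Iris -> Design


4 groups:
Design, 2
HR, 2
Legal, 1
Sales, 1


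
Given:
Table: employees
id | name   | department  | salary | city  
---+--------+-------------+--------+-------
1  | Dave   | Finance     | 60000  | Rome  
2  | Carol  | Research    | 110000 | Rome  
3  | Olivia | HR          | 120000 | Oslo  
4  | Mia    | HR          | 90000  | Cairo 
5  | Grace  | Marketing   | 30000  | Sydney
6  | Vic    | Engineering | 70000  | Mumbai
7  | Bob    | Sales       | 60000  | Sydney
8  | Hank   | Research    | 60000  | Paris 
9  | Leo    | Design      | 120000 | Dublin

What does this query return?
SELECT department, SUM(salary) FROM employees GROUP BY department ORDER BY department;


Summing salary within each department:
  Design: 120000 = 120000
  Engineering: 70000 = 70000
  Finance: 60000 = 60000
  HR: 120000 + 90000 = 210000
  Marketing: 30000 = 30000
  Research: 110000 + 60000 = 170000
  Sales: 60000 = 60000


7 groups:
Design, 120000
Engineering, 70000
Finance, 60000
HR, 210000
Marketing, 30000
Research, 170000
Sales, 60000


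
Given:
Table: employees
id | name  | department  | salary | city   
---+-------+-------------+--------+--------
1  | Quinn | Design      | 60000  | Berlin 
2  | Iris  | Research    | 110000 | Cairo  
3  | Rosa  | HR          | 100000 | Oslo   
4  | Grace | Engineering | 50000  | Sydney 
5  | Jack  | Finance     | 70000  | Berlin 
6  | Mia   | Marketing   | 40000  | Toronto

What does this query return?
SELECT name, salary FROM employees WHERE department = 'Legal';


Filtering: department = 'Legal'
Matching rows: 0

Empty result set (0 rows)


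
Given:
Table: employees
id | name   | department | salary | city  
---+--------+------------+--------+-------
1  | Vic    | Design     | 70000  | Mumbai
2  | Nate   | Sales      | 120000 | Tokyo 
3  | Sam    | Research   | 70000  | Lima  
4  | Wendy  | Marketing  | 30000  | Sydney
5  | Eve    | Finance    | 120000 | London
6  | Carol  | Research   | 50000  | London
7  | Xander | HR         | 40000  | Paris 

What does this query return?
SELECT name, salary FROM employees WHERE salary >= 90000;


Filtering: salary >= 90000
Matching: 2 rows

2 rows:
Nate, 120000
Eve, 120000


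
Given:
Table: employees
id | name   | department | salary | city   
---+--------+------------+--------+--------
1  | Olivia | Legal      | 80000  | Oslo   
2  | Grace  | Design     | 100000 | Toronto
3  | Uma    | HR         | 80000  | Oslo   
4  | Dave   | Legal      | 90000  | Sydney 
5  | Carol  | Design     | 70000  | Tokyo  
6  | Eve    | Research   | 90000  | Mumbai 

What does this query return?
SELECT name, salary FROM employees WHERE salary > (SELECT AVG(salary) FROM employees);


Subquery: AVG(salary) = 85000.0
Filtering: salary > 85000.0
  Grace (100000) -> MATCH
  Dave (90000) -> MATCH
  Eve (90000) -> MATCH


3 rows:
Grace, 100000
Dave, 90000
Eve, 90000


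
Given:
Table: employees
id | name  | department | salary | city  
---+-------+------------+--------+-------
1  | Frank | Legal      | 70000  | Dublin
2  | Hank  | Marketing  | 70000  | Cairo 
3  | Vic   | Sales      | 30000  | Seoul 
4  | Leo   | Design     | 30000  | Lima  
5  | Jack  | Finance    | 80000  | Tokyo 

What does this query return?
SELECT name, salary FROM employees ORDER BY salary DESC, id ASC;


Sorting by salary DESC, then id ASC for ties

5 rows:
Jack, 80000
Frank, 70000
Hank, 70000
Vic, 30000
Leo, 30000


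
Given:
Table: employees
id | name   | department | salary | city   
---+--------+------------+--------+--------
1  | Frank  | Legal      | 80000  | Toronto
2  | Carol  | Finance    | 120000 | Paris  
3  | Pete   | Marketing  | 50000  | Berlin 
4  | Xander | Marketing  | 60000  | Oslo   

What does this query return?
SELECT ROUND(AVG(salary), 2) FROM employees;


SUM(salary) = 310000
COUNT = 4
ROUND(AVG, 2) = ROUND(310000 / 4, 2) = 77500.0

77500.0


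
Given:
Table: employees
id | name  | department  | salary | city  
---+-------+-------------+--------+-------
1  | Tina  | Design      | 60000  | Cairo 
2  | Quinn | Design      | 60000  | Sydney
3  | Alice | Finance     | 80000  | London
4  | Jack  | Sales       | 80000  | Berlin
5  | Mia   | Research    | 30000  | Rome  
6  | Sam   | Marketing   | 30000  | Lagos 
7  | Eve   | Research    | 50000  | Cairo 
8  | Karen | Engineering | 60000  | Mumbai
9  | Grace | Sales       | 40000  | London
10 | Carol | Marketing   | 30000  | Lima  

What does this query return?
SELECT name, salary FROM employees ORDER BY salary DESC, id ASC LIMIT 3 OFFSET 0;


Sort by salary DESC (id ASC tiebreak), then skip 0 and take 3
Rows 1 through 3

3 rows:
Alice, 80000
Jack, 80000
Tina, 60000


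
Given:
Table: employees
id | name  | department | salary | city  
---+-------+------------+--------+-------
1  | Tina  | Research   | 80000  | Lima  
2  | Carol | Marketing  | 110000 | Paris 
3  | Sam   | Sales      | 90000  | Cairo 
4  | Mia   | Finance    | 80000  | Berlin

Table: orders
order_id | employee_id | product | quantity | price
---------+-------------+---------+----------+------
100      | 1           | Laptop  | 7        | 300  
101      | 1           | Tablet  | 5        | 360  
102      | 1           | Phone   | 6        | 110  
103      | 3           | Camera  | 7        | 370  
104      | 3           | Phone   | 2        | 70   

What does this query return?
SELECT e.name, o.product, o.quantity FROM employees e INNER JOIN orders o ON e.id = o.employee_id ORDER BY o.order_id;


Joining employees.id = orders.employee_id:
  employee Tina (id=1) -> order Laptop
  employee Tina (id=1) -> order Tablet
  employee Tina (id=1) -> order Phone
  employee Sam (id=3) -> order Camera
  employee Sam (id=3) -> order Phone


5 rows:
Tina, Laptop, 7
Tina, Tablet, 5
Tina, Phone, 6
Sam, Camera, 7
Sam, Phone, 2


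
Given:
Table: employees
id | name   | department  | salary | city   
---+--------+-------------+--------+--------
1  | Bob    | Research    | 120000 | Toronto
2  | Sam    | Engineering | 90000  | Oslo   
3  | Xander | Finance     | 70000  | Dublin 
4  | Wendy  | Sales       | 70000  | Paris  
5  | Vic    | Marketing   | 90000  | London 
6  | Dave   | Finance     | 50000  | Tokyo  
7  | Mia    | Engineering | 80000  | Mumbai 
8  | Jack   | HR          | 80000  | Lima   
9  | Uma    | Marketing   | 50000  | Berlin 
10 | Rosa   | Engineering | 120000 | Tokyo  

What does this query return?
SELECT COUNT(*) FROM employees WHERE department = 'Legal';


Counting rows where department = 'Legal'


0


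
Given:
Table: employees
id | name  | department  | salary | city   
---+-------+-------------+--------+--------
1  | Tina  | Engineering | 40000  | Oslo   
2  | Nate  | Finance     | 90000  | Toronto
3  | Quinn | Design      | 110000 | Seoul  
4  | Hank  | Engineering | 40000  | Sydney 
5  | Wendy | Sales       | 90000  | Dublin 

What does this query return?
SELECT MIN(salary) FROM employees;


Salaries: 40000, 90000, 110000, 40000, 90000
MIN = 40000

40000


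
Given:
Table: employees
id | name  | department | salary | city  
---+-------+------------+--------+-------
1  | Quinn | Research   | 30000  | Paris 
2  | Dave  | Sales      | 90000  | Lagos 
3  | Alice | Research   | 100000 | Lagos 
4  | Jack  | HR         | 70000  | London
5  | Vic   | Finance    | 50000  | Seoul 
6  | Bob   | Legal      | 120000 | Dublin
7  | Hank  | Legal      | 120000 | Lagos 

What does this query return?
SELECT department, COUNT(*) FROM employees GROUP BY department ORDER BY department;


Assigning each row to its department group:
  Quinn -> Research
  Dave -> Sales
  Alice -> Research
  Jack -> HR
  Vic -> Finance
  Bob -> Legal
  Hank -> Legal


5 groups:
Finance, 1
HR, 1
Legal, 2
Research, 2
Sales, 1


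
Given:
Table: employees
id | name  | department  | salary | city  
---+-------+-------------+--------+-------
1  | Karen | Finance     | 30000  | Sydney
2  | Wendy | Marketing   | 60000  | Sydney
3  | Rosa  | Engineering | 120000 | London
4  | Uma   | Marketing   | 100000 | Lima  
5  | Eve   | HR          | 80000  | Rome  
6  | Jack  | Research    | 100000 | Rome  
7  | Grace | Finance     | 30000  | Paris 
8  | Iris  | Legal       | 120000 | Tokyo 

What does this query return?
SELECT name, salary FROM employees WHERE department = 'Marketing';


Filtering: department = 'Marketing'
Matching rows: 2

2 rows:
Wendy, 60000
Uma, 100000


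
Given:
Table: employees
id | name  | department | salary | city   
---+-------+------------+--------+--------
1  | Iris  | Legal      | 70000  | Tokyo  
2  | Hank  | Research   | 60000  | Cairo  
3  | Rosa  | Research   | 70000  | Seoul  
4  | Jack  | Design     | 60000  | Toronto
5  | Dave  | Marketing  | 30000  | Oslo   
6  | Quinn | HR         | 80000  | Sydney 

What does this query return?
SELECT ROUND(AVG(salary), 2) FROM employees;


SUM(salary) = 370000
COUNT = 6
ROUND(AVG, 2) = ROUND(370000 / 6, 2) = 61666.67

61666.67


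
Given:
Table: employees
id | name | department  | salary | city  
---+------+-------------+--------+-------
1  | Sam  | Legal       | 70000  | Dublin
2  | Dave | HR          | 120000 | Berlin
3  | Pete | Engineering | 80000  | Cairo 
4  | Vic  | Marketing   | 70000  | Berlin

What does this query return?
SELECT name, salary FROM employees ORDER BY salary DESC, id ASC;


Sorting by salary DESC, then id ASC for ties

4 rows:
Dave, 120000
Pete, 80000
Sam, 70000
Vic, 70000


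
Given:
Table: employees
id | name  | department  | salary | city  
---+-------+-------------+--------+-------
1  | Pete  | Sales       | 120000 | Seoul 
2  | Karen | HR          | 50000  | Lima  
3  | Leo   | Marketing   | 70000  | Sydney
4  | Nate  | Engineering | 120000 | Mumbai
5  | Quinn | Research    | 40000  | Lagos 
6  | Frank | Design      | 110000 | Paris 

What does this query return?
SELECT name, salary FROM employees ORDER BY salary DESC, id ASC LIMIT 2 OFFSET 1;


Sort by salary DESC (id ASC tiebreak), then skip 1 and take 2
Rows 2 through 3

2 rows:
Nate, 120000
Frank, 110000


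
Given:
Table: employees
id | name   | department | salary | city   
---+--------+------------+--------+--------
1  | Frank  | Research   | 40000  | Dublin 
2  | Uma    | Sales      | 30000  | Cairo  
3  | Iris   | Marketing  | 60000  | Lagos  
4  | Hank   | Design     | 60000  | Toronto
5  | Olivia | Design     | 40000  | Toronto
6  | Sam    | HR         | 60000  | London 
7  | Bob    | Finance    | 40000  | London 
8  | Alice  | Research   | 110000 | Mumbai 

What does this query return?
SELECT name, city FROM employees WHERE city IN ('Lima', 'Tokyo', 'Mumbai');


Filtering: city IN ('Lima', 'Tokyo', 'Mumbai')
Matching: 1 rows

1 rows:
Alice, Mumbai


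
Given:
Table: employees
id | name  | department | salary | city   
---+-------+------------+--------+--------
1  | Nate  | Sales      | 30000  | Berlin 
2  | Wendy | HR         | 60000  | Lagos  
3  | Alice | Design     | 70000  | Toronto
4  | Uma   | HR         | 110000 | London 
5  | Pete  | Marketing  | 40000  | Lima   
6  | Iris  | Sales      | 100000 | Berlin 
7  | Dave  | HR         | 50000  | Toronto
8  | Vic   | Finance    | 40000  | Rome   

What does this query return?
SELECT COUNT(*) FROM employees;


COUNT(*) counts all rows

8


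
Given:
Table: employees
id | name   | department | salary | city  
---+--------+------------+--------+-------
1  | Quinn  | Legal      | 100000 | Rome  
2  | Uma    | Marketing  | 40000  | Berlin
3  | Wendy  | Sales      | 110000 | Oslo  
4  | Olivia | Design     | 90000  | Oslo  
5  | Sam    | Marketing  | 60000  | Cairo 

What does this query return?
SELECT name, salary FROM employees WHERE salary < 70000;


Filtering: salary < 70000
Matching: 2 rows

2 rows:
Uma, 40000
Sam, 60000


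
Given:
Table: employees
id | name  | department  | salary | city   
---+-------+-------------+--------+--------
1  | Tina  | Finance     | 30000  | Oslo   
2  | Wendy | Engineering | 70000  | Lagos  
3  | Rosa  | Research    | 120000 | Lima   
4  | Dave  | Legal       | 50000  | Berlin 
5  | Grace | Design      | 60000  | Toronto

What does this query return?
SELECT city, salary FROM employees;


Projecting columns: city, salary

5 rows:
Oslo, 30000
Lagos, 70000
Lima, 120000
Berlin, 50000
Toronto, 60000


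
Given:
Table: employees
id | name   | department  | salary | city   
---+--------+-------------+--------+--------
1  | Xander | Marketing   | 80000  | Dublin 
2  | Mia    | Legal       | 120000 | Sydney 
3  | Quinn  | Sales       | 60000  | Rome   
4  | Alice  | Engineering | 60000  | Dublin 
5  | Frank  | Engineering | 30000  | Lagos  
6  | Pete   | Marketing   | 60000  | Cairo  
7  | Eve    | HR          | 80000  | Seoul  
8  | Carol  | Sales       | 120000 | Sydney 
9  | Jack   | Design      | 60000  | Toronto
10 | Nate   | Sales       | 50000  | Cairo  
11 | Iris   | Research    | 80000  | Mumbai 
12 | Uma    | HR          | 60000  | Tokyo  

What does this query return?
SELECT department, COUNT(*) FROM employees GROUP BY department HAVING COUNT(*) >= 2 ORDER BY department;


Groups with count >= 2:
  Engineering: 2 -> PASS
  HR: 2 -> PASS
  Marketing: 2 -> PASS
  Sales: 3 -> PASS
  Design: 1 -> filtered out
  Legal: 1 -> filtered out
  Research: 1 -> filtered out


4 groups:
Engineering, 2
HR, 2
Marketing, 2
Sales, 3


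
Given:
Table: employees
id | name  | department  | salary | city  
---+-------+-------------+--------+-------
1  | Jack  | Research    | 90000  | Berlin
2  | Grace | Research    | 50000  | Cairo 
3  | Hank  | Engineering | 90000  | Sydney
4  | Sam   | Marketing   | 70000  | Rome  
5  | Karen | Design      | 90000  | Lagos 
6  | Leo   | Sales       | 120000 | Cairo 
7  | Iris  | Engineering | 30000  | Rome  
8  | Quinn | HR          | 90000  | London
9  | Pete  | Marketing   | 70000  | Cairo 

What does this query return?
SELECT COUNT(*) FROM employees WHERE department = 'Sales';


Counting rows where department = 'Sales'
  Leo -> MATCH


1


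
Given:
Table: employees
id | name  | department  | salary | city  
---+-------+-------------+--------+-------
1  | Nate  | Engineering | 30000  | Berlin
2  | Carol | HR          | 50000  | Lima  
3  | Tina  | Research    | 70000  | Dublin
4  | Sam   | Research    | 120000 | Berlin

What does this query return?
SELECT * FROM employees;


SELECT * returns all 4 rows with all columns

4 rows:
1, Nate, Engineering, 30000, Berlin
2, Carol, HR, 50000, Lima
3, Tina, Research, 70000, Dublin
4, Sam, Research, 120000, Berlin


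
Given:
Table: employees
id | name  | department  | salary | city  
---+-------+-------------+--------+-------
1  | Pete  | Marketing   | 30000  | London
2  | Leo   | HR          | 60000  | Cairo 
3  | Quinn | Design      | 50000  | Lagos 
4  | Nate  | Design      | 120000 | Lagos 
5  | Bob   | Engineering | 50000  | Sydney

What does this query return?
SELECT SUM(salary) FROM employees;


SUM(salary) = 30000 + 60000 + 50000 + 120000 + 50000 = 310000

310000


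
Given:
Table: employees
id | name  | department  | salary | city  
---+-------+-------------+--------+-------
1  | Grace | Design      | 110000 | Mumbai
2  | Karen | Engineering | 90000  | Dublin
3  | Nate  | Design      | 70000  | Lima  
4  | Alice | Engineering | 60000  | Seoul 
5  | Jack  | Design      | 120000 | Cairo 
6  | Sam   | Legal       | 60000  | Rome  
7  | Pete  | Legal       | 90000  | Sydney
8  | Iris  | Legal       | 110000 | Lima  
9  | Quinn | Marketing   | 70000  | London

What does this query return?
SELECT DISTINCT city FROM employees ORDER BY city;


All 'city' values (row order): Mumbai, Dublin, Lima, Seoul, Cairo, Rome, Sydney, Lima, London
Removing duplicates leaves 8 unique value(s).

8 values:
Cairo
Dublin
Lima
London
Mumbai
Rome
Seoul
Sydney


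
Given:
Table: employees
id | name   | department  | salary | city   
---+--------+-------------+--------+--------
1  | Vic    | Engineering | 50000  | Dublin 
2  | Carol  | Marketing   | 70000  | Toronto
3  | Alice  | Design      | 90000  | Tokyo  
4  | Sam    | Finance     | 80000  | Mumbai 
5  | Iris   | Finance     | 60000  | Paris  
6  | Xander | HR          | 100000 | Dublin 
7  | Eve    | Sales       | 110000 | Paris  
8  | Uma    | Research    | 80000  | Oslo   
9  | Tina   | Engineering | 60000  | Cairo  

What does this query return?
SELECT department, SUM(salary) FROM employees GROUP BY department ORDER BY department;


Summing salary within each department:
  Design: 90000 = 90000
  Engineering: 50000 + 60000 = 110000
  Finance: 80000 + 60000 = 140000
  HR: 100000 = 100000
  Marketing: 70000 = 70000
  Research: 80000 = 80000
  Sales: 110000 = 110000


7 groups:
Design, 90000
Engineering, 110000
Finance, 140000
HR, 100000
Marketing, 70000
Research, 80000
Sales, 110000


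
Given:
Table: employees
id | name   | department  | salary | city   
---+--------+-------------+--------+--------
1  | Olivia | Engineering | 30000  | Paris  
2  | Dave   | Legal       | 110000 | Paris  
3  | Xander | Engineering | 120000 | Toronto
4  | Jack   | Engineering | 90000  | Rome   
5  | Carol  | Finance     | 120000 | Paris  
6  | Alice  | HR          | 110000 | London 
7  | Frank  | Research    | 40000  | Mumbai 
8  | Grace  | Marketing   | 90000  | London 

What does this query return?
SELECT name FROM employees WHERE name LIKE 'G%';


LIKE 'G%' matches names starting with 'G'
Matching: 1

1 rows:
Grace


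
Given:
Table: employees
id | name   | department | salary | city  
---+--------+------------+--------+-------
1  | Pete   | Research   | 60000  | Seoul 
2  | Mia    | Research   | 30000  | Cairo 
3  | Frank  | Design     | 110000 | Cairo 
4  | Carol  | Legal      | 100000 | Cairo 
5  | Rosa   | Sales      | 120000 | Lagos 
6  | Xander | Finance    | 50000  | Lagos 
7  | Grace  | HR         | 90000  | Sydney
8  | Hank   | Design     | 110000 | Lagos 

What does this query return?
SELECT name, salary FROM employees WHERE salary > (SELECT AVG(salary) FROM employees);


Subquery: AVG(salary) = 83750.0
Filtering: salary > 83750.0
  Frank (110000) -> MATCH
  Carol (100000) -> MATCH
  Rosa (120000) -> MATCH
  Grace (90000) -> MATCH
  Hank (110000) -> MATCH


5 rows:
Frank, 110000
Carol, 100000
Rosa, 120000
Grace, 90000
Hank, 110000


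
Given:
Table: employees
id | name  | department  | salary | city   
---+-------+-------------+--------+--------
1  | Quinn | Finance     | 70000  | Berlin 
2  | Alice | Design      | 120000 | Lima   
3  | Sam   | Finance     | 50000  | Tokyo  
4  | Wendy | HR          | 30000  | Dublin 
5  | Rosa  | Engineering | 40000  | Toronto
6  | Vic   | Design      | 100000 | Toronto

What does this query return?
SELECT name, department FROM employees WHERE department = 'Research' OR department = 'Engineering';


Filtering: department = 'Research' OR 'Engineering'
Matching: 1 rows

1 rows:
Rosa, Engineering


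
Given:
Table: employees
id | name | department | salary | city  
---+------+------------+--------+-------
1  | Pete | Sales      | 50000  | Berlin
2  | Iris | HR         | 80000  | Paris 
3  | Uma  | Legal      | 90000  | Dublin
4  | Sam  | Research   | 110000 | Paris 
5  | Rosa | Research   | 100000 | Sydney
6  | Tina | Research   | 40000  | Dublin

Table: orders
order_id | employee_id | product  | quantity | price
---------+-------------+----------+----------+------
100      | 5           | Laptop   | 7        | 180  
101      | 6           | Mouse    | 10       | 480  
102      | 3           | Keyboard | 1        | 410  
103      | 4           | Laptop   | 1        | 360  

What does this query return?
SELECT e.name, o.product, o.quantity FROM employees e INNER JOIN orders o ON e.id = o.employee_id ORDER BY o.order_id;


Joining employees.id = orders.employee_id:
  employee Rosa (id=5) -> order Laptop
  employee Tina (id=6) -> order Mouse
  employee Uma (id=3) -> order Keyboard
  employee Sam (id=4) -> order Laptop


4 rows:
Rosa, Laptop, 7
Tina, Mouse, 10
Uma, Keyboard, 1
Sam, Laptop, 1
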